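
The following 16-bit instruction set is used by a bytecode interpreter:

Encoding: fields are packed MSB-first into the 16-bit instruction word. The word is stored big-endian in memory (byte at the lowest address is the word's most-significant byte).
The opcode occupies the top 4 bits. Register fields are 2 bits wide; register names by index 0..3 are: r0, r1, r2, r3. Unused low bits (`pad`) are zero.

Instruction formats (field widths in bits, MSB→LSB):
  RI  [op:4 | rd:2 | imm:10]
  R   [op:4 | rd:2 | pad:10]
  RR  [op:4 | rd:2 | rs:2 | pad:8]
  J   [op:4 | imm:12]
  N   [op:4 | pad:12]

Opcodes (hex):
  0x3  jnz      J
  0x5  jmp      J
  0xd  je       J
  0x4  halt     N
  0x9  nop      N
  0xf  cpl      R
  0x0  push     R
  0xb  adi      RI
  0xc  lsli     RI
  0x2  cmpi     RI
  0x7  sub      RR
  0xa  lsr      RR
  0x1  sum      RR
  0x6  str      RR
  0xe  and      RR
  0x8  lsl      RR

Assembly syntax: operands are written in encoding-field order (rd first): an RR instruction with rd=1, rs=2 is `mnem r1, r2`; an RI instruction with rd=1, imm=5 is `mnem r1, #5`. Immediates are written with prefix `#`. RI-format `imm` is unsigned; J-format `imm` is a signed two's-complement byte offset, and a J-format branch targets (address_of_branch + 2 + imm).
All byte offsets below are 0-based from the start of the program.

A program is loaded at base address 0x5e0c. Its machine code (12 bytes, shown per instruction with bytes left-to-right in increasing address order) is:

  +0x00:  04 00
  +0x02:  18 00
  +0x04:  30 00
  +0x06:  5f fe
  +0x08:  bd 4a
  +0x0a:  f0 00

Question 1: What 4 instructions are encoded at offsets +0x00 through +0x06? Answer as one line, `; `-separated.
[00] 04 00 → 0x0400
  opcode bits[15:12]=0x0: push/R
  [11:10] rd=1 = r1
[02] 18 00 → 0x1800
  opcode bits[15:12]=0x1: sum/RR
  [11:10] rd=2 = r2
  [9:8] rs=0 = r0
[04] 30 00 → 0x3000
  opcode bits[15:12]=0x3: jnz/J
  [11:0] imm=0 = #0
[06] 5f fe → 0x5ffe
  opcode bits[15:12]=0x5: jmp/J
  [11:0] imm=4094 (s12→-2) = #-2

push r1; sum r2, r0; jnz #0; jmp #-2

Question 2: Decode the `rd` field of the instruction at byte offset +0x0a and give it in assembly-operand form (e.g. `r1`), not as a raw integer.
r0

+0x0a: f0 00 ⇒ word 0xf000 (big)
  top 4b → 0xf → cpl [R]
  rd: (w>>10)&0x3=0x0 → r0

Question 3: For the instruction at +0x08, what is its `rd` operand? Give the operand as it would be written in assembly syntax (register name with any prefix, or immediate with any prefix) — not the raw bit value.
r3

[08] bd 4a → 0xbd4a
  top 4b → 0xb → adi [RI]
  [11:10] rd=3 = r3
  [9:0] imm=330 = #330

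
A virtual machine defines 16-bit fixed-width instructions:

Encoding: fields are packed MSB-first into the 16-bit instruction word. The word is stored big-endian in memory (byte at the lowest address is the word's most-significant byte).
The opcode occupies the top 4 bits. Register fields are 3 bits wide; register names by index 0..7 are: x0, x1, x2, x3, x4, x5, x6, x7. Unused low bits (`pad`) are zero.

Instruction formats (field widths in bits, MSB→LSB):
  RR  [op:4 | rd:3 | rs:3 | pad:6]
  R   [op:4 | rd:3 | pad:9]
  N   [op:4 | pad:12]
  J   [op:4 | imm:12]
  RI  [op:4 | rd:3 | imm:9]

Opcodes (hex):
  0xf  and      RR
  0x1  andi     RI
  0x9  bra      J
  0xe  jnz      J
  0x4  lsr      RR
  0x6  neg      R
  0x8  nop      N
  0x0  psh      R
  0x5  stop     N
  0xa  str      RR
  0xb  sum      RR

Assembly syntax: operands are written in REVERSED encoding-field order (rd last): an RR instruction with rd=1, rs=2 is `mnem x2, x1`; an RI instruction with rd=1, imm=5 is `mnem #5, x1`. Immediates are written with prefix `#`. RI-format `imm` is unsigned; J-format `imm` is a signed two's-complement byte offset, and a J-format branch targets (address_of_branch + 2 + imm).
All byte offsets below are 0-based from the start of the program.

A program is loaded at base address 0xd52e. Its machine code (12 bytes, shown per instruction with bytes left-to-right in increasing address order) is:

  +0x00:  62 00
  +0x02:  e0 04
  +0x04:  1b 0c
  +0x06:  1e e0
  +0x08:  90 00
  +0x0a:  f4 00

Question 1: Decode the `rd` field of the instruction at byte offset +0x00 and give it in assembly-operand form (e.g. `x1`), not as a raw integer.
x1

+0x00: 62 00 ⇒ word 0x6200 (big)
  op=0x6200>>12=0x6 ⇒ neg (R)
  rd: (w>>9)&0x7=0x1 → x1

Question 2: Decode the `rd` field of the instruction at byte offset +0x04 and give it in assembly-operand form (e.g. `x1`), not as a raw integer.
x5

[04] 1b 0c → 0x1b0c
  opcode bits[15:12]=0x1: andi/RI
  rd@[11:9]=0x5 ⇒ x5
  imm@[8:0]=0x10c ⇒ #268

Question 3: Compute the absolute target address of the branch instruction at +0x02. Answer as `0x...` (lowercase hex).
0xd536

off 0x02: read e0 04 as big → 0xe004
  top 4b → 0xe → jnz [J]
  [11:0] imm=4 = #4
  target = base 0xd52e + off 0x02 + 2 + imm 4 = 0xd536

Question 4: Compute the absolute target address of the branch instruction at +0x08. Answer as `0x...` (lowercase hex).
0xd538

+0x08: 90 00 ⇒ word 0x9000 (big)
  top 4b → 0x9 → bra [J]
  imm@[11:0]=0x0 ⇒ #0
  target = base 0xd52e + off 0x08 + 2 + imm 0 = 0xd538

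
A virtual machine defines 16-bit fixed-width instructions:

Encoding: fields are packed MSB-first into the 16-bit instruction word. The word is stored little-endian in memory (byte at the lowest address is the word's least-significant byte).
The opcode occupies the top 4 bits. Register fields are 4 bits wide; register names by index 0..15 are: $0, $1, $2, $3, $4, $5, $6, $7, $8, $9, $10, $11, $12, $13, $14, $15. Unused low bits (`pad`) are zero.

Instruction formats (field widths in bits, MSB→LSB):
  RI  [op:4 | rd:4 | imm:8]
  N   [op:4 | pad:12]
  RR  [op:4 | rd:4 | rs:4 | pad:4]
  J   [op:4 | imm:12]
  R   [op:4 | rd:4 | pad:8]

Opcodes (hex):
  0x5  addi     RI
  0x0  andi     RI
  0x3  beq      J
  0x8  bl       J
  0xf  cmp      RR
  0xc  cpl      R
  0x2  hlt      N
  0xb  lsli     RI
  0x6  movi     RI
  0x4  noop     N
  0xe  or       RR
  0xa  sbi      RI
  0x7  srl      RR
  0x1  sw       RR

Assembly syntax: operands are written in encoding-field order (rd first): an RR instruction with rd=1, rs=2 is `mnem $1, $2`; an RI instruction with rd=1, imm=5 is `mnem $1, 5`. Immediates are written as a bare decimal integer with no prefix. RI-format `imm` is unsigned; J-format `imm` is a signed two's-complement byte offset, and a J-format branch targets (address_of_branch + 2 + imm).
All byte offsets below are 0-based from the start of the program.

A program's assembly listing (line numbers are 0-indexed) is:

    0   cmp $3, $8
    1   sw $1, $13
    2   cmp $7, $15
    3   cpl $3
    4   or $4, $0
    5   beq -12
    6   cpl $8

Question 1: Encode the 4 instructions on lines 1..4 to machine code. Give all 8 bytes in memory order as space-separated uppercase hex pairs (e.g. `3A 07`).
line 1 (sw): pack op=0x1:4|rd=1:4|rs=13:4|pad=0:4 = 0x11d0; little→ d0 11
line 2 (cmp): pack op=0xf:4|rd=7:4|rs=15:4|pad=0:4 = 0xf7f0; little→ f0 f7
line 3 (cpl): pack op=0xc:4|rd=3:4|pad=0:8 = 0xc300; little→ 00 c3
line 4 (or): pack op=0xe:4|rd=4:4|rs=0:4|pad=0:4 = 0xe400; little→ 00 e4

D0 11 F0 F7 00 C3 00 E4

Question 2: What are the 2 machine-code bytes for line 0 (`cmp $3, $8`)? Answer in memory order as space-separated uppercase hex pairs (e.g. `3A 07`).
L0: cmp op=0xf:4|rd=3:4|rs=8:4|pad=0:4 ⇒ 0xf380 ⇒ little 80 f3

80 F3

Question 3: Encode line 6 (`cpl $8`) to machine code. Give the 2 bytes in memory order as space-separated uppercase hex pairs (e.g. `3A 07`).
line 6 (cpl): pack op=0xc:4|rd=8:4|pad=0:8 = 0xc800; little→ 00 c8

00 C8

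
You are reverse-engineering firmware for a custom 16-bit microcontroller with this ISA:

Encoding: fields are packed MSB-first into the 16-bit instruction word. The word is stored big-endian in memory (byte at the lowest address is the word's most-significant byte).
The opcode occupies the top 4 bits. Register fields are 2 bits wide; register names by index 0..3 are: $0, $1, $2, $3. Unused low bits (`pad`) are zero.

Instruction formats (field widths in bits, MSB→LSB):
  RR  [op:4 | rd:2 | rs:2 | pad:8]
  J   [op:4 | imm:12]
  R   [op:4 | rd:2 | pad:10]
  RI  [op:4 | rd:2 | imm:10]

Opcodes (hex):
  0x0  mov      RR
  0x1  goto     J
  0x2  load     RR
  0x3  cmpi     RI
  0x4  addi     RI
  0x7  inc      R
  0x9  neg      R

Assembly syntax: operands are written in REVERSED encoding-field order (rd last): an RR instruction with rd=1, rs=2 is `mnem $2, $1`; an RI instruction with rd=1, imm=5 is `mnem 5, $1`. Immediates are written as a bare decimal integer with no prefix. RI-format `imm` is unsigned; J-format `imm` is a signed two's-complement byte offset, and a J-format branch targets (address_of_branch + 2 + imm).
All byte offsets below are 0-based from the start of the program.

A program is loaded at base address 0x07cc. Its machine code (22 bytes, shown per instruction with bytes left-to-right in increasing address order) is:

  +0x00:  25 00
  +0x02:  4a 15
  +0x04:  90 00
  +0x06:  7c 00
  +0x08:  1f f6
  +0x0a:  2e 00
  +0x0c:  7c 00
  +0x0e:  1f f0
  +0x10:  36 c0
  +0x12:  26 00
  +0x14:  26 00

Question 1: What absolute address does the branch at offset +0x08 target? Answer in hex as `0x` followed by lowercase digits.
@+08  big-endian(1f f6) = 0x1ff6
  op=0x1ff6>>12=0x1 ⇒ goto (J)
  imm: (w>>0)&0xfff=0xff6 (s12→-10) → -10
  target = base 0x07cc + off 0x08 + 2 + imm -10 = 0x07cc

0x07cc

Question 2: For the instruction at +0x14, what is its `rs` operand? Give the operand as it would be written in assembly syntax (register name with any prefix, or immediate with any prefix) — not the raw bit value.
[14] 26 00 → 0x2600
  op=0x2600>>12=0x2 ⇒ load (RR)
  rd@[11:10]=0x1 ⇒ $1
  rs@[9:8]=0x2 ⇒ $2

$2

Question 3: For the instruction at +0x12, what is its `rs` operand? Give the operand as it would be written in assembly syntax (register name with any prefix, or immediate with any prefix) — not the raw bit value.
+0x12: 26 00 ⇒ word 0x2600 (big)
  opcode bits[15:12]=0x2: load/RR
  rd@[11:10]=0x1 ⇒ $1
  rs@[9:8]=0x2 ⇒ $2

$2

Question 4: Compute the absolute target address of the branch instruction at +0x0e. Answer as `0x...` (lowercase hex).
+0x0e: 1f f0 ⇒ word 0x1ff0 (big)
  top 4b → 0x1 → goto [J]
  imm: (w>>0)&0xfff=0xff0 (s12→-16) → -16
  target = base 0x07cc + off 0x0e + 2 + imm -16 = 0x07cc

0x07cc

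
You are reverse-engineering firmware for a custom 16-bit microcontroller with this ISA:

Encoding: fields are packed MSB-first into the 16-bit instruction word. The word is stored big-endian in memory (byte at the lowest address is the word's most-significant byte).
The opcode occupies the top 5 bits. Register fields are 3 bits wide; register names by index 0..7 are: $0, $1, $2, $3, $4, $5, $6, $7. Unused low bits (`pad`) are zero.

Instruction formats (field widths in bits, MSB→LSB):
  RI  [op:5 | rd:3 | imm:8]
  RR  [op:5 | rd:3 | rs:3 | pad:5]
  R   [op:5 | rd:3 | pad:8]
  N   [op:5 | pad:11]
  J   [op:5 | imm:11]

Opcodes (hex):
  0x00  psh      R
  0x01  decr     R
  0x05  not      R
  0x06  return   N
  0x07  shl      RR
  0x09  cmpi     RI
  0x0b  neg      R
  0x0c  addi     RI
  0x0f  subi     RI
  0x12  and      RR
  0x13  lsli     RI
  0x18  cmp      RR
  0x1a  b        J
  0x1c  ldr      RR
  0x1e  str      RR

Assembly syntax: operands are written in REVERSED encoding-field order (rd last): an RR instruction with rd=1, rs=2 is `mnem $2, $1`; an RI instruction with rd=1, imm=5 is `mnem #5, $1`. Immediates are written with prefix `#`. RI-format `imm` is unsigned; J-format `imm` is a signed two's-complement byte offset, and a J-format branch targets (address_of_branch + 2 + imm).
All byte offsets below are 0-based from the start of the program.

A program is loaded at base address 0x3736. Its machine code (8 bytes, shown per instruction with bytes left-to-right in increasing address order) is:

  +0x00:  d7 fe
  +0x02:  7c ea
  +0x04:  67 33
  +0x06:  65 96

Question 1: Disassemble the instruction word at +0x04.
addi #51, $7

[04] 67 33 → 0x6733
  opcode bits[15:11]=0xc: addi/RI
  rd@[10:8]=0x7 ⇒ $7
  imm@[7:0]=0x33 ⇒ #51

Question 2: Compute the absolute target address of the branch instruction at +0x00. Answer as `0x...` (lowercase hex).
0x3736

+0x00: d7 fe ⇒ word 0xd7fe (big)
  op=0xd7fe>>11=0x1a ⇒ b (J)
  imm: (w>>0)&0x7ff=0x7fe (s11→-2) → #-2
  target = base 0x3736 + off 0x00 + 2 + imm -2 = 0x3736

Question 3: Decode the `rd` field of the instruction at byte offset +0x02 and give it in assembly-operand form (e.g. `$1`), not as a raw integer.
off 0x02: read 7c ea as big → 0x7cea
  op=0x7cea>>11=0xf ⇒ subi (RI)
  rd@[10:8]=0x4 ⇒ $4
  imm@[7:0]=0xea ⇒ #234

$4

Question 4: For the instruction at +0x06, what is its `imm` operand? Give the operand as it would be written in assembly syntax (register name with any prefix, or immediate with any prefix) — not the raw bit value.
#150

@+06  big-endian(65 96) = 0x6596
  op=0x6596>>11=0xc ⇒ addi (RI)
  rd@[10:8]=0x5 ⇒ $5
  imm@[7:0]=0x96 ⇒ #150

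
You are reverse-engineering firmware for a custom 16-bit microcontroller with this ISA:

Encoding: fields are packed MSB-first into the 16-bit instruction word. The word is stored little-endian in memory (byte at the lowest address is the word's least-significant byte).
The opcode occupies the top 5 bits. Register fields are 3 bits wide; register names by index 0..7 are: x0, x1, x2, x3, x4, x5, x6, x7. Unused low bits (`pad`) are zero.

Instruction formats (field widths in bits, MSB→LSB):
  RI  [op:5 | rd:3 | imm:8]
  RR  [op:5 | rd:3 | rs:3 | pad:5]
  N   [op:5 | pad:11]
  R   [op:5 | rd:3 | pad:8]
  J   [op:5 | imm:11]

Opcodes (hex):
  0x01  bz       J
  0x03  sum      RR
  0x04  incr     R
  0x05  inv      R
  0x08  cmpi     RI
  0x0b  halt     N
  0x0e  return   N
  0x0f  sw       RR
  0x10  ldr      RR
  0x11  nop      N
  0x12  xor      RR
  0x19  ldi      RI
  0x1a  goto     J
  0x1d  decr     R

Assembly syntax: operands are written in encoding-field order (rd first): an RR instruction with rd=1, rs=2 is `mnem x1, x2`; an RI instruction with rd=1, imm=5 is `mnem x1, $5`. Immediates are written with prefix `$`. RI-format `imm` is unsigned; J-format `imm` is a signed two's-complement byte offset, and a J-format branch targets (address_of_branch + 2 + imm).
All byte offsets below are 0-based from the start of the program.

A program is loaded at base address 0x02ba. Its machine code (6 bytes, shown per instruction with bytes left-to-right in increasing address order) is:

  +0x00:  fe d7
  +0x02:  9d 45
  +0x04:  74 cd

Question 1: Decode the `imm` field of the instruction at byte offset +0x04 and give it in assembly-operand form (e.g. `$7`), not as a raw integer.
+0x04: 74 cd ⇒ word 0xcd74 (little)
  opcode bits[15:11]=0x19: ldi/RI
  [10:8] rd=5 = x5
  [7:0] imm=116 = $116

$116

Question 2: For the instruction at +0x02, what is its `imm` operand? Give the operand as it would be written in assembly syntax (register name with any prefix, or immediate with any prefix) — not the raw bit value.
$157

+0x02: 9d 45 ⇒ word 0x459d (little)
  opcode bits[15:11]=0x8: cmpi/RI
  rd@[10:8]=0x5 ⇒ x5
  imm@[7:0]=0x9d ⇒ $157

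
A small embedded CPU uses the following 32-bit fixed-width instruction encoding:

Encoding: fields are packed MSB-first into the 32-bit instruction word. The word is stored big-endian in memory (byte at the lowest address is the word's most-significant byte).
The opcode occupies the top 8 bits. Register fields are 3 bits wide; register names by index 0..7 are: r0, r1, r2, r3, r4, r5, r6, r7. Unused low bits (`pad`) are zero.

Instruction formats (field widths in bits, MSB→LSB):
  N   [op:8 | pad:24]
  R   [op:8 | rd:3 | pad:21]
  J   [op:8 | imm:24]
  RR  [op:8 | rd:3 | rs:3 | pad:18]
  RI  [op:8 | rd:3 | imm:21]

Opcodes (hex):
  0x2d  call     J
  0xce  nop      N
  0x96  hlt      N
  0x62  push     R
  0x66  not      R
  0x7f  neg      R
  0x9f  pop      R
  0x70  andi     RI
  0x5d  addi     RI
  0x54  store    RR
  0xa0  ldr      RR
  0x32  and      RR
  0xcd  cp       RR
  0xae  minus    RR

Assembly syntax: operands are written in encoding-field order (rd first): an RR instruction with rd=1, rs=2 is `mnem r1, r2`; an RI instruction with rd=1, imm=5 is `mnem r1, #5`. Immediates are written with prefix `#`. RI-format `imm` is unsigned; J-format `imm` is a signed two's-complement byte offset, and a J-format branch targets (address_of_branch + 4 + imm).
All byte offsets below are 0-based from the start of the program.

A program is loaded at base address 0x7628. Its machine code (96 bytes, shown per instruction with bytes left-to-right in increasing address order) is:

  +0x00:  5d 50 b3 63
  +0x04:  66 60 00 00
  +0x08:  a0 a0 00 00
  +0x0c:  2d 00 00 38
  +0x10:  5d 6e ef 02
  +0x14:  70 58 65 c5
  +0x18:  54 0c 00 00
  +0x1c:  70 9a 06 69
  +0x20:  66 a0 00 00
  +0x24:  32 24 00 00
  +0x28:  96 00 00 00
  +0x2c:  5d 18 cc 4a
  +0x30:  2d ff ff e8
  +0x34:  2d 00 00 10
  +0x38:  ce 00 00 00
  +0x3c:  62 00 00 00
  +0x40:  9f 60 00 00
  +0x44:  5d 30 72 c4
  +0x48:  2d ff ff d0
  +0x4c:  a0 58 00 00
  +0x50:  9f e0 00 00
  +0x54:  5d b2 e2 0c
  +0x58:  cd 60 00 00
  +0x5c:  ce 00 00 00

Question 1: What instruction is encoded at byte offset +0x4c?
ldr r2, r6

[4c] a0 58 00 00 → 0xa0580000
  top 8b → 0xa0 → ldr [RR]
  [23:21] rd=2 = r2
  [20:18] rs=6 = r6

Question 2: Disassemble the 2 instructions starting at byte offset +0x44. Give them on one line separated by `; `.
@+44  big-endian(5d 30 72 c4) = 0x5d3072c4
  opcode bits[31:24]=0x5d: addi/RI
  rd: (w>>21)&0x7=0x1 → r1
  imm: (w>>0)&0x1fffff=0x1072c4 → #1077956
@+48  big-endian(2d ff ff d0) = 0x2dffffd0
  opcode bits[31:24]=0x2d: call/J
  imm: (w>>0)&0xffffff=0xffffd0 (s24→-48) → #-48

addi r1, #1077956; call #-48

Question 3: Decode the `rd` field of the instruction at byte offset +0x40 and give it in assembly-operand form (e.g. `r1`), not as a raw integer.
[40] 9f 60 00 00 → 0x9f600000
  top 8b → 0x9f → pop [R]
  rd: (w>>21)&0x7=0x3 → r3

r3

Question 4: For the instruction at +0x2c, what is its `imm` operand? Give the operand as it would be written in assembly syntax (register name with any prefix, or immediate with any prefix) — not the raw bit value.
#1625162

off 0x2c: read 5d 18 cc 4a as big → 0x5d18cc4a
  top 8b → 0x5d → addi [RI]
  [23:21] rd=0 = r0
  [20:0] imm=1625162 = #1625162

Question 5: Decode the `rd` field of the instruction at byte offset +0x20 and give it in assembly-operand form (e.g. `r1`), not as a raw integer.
@+20  big-endian(66 a0 00 00) = 0x66a00000
  top 8b → 0x66 → not [R]
  [23:21] rd=5 = r5

r5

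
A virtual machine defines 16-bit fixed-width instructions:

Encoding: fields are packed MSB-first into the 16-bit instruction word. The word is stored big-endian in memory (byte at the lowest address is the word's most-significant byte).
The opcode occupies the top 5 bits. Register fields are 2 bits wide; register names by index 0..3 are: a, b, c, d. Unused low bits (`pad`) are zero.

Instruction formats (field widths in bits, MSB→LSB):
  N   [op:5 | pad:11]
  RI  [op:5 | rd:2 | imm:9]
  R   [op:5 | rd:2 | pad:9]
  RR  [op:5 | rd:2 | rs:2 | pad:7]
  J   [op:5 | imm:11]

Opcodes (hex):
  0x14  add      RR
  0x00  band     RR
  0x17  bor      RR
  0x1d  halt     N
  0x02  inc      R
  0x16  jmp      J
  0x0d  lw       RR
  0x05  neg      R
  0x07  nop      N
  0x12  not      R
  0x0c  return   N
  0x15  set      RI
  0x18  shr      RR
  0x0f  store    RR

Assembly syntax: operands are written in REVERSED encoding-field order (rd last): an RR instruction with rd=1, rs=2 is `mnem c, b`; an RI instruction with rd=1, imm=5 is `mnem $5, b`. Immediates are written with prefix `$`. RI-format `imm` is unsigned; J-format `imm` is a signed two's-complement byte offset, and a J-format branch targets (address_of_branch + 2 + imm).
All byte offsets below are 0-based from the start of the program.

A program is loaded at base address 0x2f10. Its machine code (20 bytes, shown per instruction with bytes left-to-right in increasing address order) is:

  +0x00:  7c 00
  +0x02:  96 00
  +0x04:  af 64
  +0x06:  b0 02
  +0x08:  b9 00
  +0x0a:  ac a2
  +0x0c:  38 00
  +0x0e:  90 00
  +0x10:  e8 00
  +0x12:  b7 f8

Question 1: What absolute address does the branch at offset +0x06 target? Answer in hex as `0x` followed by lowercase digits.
@+06  big-endian(b0 02) = 0xb002
  top 5b → 0x16 → jmp [J]
  [10:0] imm=2 = $2
  target = base 0x2f10 + off 0x06 + 2 + imm 2 = 0x2f1a

0x2f1a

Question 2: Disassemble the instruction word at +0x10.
off 0x10: read e8 00 as big → 0xe800
  top 5b → 0x1d → halt [N]

halt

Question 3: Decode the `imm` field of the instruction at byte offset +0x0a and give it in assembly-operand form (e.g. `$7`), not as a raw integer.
+0x0a: ac a2 ⇒ word 0xaca2 (big)
  op=0xaca2>>11=0x15 ⇒ set (RI)
  [10:9] rd=2 = c
  [8:0] imm=162 = $162

$162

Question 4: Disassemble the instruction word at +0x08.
off 0x08: read b9 00 as big → 0xb900
  top 5b → 0x17 → bor [RR]
  rd: (w>>9)&0x3=0x0 → a
  rs: (w>>7)&0x3=0x2 → c

bor c, a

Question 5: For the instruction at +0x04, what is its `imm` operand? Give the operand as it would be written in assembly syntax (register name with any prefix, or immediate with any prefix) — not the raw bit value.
[04] af 64 → 0xaf64
  top 5b → 0x15 → set [RI]
  rd@[10:9]=0x3 ⇒ d
  imm@[8:0]=0x164 ⇒ $356

$356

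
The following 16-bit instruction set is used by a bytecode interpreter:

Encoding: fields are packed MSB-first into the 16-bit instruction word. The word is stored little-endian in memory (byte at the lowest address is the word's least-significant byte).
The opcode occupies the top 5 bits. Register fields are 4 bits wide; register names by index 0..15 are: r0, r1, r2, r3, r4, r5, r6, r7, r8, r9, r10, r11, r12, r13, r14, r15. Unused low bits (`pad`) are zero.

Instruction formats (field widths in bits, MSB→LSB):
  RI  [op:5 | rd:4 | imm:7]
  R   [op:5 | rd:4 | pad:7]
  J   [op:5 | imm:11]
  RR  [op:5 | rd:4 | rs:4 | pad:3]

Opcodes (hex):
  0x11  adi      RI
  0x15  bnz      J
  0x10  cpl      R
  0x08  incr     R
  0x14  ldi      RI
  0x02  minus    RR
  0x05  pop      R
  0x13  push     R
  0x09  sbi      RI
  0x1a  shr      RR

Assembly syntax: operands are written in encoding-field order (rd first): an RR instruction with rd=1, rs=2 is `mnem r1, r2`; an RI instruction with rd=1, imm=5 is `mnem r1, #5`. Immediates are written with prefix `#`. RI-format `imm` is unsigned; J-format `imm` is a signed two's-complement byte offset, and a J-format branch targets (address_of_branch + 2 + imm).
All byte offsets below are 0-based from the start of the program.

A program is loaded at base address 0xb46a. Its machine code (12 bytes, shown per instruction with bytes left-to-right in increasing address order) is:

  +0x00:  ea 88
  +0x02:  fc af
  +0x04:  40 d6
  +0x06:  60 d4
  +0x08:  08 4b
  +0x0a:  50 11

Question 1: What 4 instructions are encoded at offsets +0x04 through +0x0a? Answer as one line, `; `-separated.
+0x04: 40 d6 ⇒ word 0xd640 (little)
  opcode bits[15:11]=0x1a: shr/RR
  rd@[10:7]=0xc ⇒ r12
  rs@[6:3]=0x8 ⇒ r8
+0x06: 60 d4 ⇒ word 0xd460 (little)
  opcode bits[15:11]=0x1a: shr/RR
  rd@[10:7]=0x8 ⇒ r8
  rs@[6:3]=0xc ⇒ r12
+0x08: 08 4b ⇒ word 0x4b08 (little)
  opcode bits[15:11]=0x9: sbi/RI
  rd@[10:7]=0x6 ⇒ r6
  imm@[6:0]=0x8 ⇒ #8
+0x0a: 50 11 ⇒ word 0x1150 (little)
  opcode bits[15:11]=0x2: minus/RR
  rd@[10:7]=0x2 ⇒ r2
  rs@[6:3]=0xa ⇒ r10

shr r12, r8; shr r8, r12; sbi r6, #8; minus r2, r10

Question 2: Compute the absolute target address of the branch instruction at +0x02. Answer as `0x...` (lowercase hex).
[02] fc af → 0xaffc
  op=0xaffc>>11=0x15 ⇒ bnz (J)
  [10:0] imm=2044 (s11→-4) = #-4
  target = base 0xb46a + off 0x02 + 2 + imm -4 = 0xb46a

0xb46a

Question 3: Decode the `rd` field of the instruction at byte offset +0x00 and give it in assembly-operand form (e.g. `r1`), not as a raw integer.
[00] ea 88 → 0x88ea
  op=0x88ea>>11=0x11 ⇒ adi (RI)
  rd: (w>>7)&0xf=0x1 → r1
  imm: (w>>0)&0x7f=0x6a → #106

r1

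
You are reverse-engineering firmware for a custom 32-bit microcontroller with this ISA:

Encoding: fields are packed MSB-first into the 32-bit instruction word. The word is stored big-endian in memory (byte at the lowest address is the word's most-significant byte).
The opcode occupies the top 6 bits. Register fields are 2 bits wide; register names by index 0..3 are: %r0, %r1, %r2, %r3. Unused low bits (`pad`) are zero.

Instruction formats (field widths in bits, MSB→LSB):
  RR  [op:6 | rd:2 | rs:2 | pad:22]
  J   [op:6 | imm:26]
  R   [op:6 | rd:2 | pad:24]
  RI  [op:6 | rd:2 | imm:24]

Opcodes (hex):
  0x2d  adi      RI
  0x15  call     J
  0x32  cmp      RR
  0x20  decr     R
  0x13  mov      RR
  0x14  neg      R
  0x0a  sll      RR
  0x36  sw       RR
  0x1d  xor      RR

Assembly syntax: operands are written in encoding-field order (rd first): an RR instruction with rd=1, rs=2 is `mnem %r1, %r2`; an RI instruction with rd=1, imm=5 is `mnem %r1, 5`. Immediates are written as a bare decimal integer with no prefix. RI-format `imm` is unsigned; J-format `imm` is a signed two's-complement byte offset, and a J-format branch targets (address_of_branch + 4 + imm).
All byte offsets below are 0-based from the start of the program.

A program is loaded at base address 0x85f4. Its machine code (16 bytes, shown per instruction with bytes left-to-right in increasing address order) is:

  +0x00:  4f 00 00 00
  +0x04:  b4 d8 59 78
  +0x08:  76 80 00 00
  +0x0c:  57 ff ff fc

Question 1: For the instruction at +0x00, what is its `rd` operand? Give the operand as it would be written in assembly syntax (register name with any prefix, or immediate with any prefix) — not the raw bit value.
%r3

+0x00: 4f 00 00 00 ⇒ word 0x4f000000 (big)
  top 6b → 0x13 → mov [RR]
  rd@[25:24]=0x3 ⇒ %r3
  rs@[23:22]=0x0 ⇒ %r0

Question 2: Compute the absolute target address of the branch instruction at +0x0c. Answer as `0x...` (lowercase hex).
+0x0c: 57 ff ff fc ⇒ word 0x57fffffc (big)
  op=0x57fffffc>>26=0x15 ⇒ call (J)
  [25:0] imm=67108860 (s26→-4) = -4
  target = base 0x85f4 + off 0x0c + 4 + imm -4 = 0x8600

0x8600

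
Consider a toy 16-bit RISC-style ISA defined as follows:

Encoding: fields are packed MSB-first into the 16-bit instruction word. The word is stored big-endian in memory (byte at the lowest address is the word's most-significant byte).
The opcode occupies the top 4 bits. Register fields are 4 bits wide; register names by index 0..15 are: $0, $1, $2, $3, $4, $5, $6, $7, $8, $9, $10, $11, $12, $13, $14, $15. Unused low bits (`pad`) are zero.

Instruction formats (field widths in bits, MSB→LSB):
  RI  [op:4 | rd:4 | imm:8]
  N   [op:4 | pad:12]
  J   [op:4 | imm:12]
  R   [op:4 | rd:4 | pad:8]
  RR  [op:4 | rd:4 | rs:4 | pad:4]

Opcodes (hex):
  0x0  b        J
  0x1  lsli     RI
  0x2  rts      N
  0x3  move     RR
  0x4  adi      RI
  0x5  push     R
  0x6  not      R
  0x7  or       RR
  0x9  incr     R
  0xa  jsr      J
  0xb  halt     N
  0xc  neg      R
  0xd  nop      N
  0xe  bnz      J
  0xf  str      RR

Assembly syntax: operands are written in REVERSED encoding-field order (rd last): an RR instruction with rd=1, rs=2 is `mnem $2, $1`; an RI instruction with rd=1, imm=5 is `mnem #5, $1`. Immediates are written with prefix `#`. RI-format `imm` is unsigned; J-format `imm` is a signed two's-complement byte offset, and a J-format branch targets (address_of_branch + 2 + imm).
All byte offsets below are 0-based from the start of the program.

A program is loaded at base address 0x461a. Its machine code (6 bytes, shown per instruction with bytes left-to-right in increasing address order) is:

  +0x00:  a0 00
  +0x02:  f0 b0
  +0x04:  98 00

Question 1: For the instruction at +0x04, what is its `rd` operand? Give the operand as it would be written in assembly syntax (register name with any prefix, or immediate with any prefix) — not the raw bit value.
[04] 98 00 → 0x9800
  opcode bits[15:12]=0x9: incr/R
  [11:8] rd=8 = $8

$8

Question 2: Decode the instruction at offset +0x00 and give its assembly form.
jsr #0

+0x00: a0 00 ⇒ word 0xa000 (big)
  opcode bits[15:12]=0xa: jsr/J
  imm@[11:0]=0x0 ⇒ #0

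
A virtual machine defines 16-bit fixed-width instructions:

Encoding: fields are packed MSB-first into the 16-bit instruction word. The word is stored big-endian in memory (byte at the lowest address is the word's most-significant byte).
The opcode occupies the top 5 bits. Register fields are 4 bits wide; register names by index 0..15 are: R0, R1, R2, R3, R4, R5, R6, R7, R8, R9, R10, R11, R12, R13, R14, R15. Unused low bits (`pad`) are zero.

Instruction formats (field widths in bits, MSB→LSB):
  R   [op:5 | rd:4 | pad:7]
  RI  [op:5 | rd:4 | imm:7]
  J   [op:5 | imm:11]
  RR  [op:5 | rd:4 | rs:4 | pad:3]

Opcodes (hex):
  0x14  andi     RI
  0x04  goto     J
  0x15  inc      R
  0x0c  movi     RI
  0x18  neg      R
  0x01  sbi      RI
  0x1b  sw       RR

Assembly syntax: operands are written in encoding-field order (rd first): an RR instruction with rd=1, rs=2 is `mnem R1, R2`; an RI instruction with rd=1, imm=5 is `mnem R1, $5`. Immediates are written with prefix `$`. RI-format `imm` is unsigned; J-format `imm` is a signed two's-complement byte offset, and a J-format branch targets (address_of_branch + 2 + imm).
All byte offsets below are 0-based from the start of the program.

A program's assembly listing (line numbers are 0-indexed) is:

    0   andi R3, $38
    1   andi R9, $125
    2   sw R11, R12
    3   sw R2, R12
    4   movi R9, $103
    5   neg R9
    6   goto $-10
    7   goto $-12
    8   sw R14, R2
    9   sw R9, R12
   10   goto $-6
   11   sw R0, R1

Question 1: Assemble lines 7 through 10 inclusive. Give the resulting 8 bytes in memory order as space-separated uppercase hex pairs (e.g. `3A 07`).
27 F4 DF 10 DC E0 27 FA

L7: goto op=0x4:5|imm=-12:11 ⇒ 0x27f4 ⇒ big 27 f4
L8: sw op=0x1b:5|rd=14:4|rs=2:4|pad=0:3 ⇒ 0xdf10 ⇒ big df 10
L9: sw op=0x1b:5|rd=9:4|rs=12:4|pad=0:3 ⇒ 0xdce0 ⇒ big dc e0
L10: goto op=0x4:5|imm=-6:11 ⇒ 0x27fa ⇒ big 27 fa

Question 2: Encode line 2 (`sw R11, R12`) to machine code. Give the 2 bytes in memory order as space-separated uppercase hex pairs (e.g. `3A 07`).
DD E0

2. sw fields op=0x1b:5|rd=11:4|rs=12:4|pad=0:3 → word dde0h → dd e0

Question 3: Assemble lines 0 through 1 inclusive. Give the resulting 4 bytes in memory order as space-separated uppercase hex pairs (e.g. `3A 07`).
0. andi fields op=0x14:5|rd=3:4|imm=38:7 → word a1a6h → a1 a6
1. andi fields op=0x14:5|rd=9:4|imm=125:7 → word a4fdh → a4 fd

A1 A6 A4 FD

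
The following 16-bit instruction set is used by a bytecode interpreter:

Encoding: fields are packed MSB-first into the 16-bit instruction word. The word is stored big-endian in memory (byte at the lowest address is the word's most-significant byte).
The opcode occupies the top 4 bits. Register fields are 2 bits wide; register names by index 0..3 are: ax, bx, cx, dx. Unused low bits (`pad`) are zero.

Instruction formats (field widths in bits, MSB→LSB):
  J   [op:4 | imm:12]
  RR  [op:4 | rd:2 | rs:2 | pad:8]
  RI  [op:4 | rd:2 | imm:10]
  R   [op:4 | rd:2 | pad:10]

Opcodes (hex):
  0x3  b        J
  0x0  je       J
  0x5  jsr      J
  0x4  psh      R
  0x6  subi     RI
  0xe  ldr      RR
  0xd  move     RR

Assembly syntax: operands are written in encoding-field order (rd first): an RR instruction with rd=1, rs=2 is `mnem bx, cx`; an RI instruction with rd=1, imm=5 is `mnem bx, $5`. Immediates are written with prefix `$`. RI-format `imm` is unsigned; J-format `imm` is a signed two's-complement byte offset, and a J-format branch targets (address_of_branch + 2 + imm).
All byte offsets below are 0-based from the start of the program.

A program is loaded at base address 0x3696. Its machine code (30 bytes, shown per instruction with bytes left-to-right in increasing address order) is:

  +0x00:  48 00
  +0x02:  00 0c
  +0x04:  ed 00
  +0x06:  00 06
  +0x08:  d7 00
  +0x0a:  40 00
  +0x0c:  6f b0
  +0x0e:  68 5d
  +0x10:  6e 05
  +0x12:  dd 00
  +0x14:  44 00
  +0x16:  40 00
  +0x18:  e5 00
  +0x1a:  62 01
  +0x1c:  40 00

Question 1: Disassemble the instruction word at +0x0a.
@+0a  big-endian(40 00) = 0x4000
  op=0x4000>>12=0x4 ⇒ psh (R)
  rd: (w>>10)&0x3=0x0 → ax

psh ax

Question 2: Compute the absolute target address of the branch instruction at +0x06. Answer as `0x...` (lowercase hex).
0x36a4

@+06  big-endian(00 06) = 0x0006
  op=0x0006>>12=0x0 ⇒ je (J)
  imm@[11:0]=0x6 ⇒ $6
  target = base 0x3696 + off 0x06 + 2 + imm 6 = 0x36a4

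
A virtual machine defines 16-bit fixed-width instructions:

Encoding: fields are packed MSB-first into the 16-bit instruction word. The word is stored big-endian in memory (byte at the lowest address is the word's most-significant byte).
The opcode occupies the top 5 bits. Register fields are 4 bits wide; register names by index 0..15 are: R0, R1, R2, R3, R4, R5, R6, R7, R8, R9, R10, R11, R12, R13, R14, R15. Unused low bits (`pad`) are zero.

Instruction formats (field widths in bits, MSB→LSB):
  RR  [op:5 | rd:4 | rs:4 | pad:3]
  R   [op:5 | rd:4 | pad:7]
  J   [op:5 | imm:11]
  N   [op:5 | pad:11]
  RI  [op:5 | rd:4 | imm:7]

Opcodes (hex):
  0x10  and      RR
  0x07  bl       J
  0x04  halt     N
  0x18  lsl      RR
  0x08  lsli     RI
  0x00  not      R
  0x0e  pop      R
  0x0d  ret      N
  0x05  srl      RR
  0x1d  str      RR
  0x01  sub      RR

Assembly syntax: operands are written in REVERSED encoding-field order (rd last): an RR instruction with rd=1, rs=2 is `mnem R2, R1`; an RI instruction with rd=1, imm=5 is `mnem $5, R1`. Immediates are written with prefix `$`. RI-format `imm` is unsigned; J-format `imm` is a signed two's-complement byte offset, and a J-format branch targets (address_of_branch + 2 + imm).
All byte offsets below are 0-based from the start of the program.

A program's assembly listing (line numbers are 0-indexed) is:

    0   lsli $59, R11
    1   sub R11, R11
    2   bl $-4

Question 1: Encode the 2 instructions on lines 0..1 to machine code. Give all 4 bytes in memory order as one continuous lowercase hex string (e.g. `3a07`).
L0: lsli op=0x8:5|rd=11:4|imm=59:7 ⇒ 0x45bb ⇒ big 45 bb
L1: sub op=0x1:5|rd=11:4|rs=11:4|pad=0:3 ⇒ 0x0dd8 ⇒ big 0d d8

45bb0dd8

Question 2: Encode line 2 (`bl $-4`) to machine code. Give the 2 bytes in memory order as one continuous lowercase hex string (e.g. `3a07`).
3ffc

2. bl fields op=0x7:5|imm=-4:11 → word 3ffch → 3f fc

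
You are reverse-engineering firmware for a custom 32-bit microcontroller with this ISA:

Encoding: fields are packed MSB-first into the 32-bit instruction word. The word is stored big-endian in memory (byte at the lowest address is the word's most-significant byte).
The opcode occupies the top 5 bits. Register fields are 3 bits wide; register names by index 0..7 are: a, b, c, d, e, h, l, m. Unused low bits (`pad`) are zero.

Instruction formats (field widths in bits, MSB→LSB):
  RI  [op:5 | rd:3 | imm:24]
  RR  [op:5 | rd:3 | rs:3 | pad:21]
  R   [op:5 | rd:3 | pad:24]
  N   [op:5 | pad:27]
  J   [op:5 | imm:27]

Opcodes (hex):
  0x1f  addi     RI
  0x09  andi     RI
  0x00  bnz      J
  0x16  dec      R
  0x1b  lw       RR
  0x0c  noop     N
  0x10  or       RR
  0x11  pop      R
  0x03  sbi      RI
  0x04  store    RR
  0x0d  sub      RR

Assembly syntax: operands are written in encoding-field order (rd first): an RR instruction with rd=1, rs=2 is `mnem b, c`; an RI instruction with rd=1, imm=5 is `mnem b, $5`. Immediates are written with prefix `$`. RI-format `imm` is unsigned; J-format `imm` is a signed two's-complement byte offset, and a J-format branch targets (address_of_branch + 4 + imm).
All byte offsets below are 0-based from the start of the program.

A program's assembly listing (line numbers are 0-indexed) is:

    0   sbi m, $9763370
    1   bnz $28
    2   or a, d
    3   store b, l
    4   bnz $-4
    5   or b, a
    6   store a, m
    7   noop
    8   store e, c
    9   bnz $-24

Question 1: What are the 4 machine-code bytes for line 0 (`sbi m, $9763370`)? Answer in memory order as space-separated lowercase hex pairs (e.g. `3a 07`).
1f 94 fa 2a

L0: sbi op=0x3:5|rd=7:3|imm=9763370:24 ⇒ 0x1f94fa2a ⇒ big 1f 94 fa 2a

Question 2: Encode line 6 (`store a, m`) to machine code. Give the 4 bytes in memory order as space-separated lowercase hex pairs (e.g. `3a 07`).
20 e0 00 00

L6: store op=0x4:5|rd=0:3|rs=7:3|pad=0:21 ⇒ 0x20e00000 ⇒ big 20 e0 00 00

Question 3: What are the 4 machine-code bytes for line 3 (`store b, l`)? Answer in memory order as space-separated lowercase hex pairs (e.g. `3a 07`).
21 c0 00 00

3. store fields op=0x4:5|rd=1:3|rs=6:3|pad=0:21 → word 21c00000h → 21 c0 00 00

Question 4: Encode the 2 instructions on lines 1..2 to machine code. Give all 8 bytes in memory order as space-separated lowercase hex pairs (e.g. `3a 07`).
line 1 (bnz): pack op=0x0:5|imm=28:27 = 0x0000001c; big→ 00 00 00 1c
line 2 (or): pack op=0x10:5|rd=0:3|rs=3:3|pad=0:21 = 0x80600000; big→ 80 60 00 00

00 00 00 1c 80 60 00 00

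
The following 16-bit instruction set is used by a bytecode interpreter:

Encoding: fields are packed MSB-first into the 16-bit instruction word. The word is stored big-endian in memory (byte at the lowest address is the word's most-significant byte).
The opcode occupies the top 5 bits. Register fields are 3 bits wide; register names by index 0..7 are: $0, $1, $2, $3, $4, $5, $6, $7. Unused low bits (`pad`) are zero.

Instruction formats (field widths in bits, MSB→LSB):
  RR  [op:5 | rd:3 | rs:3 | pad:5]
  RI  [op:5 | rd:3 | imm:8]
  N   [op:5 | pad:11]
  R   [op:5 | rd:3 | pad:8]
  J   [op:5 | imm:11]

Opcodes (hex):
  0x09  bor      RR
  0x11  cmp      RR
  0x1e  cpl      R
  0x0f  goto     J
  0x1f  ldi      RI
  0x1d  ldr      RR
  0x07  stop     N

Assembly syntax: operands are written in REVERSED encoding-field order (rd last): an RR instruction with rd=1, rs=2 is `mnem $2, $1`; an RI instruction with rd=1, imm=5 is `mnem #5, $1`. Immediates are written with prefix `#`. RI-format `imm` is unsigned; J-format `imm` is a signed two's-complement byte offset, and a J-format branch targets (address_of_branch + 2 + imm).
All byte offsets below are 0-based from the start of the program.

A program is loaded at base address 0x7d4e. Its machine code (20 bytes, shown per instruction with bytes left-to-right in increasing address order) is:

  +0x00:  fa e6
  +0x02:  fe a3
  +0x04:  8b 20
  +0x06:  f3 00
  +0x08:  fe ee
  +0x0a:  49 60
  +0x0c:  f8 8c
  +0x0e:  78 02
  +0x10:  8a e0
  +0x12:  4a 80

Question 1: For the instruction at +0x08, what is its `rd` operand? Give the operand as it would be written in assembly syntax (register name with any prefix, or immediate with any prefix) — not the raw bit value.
@+08  big-endian(fe ee) = 0xfeee
  opcode bits[15:11]=0x1f: ldi/RI
  rd: (w>>8)&0x7=0x6 → $6
  imm: (w>>0)&0xff=0xee → #238

$6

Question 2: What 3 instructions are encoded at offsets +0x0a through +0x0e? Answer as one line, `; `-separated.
bor $3, $1; ldi #140, $0; goto #2

+0x0a: 49 60 ⇒ word 0x4960 (big)
  op=0x4960>>11=0x9 ⇒ bor (RR)
  rd: (w>>8)&0x7=0x1 → $1
  rs: (w>>5)&0x7=0x3 → $3
+0x0c: f8 8c ⇒ word 0xf88c (big)
  op=0xf88c>>11=0x1f ⇒ ldi (RI)
  rd: (w>>8)&0x7=0x0 → $0
  imm: (w>>0)&0xff=0x8c → #140
+0x0e: 78 02 ⇒ word 0x7802 (big)
  op=0x7802>>11=0xf ⇒ goto (J)
  imm: (w>>0)&0x7ff=0x2 → #2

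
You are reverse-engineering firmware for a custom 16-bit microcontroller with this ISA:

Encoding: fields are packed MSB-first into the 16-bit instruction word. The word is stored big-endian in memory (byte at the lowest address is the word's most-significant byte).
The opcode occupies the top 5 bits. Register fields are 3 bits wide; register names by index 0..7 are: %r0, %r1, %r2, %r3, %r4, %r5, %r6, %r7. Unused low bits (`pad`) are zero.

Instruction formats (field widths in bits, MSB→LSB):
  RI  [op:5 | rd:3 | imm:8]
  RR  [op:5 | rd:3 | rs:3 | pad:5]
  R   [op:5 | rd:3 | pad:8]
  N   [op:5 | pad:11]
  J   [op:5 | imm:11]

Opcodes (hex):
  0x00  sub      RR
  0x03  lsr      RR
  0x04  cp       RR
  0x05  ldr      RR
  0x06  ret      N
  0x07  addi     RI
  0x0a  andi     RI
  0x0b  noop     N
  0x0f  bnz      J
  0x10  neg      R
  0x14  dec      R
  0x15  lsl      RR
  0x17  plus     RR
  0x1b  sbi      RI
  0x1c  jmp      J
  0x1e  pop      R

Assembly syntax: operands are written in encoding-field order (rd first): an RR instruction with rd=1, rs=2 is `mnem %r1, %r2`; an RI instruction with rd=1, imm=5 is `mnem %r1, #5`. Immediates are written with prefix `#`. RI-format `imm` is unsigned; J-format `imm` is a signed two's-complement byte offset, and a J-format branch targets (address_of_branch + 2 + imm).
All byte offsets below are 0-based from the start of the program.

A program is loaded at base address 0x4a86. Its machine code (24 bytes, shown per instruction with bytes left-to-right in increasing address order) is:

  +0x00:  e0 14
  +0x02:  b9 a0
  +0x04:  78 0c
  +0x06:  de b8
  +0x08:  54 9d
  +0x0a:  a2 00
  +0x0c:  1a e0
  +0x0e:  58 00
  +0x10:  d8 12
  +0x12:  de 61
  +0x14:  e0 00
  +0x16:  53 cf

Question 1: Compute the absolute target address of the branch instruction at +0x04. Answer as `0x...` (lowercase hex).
[04] 78 0c → 0x780c
  top 5b → 0xf → bnz [J]
  imm@[10:0]=0xc ⇒ #12
  target = base 0x4a86 + off 0x04 + 2 + imm 12 = 0x4a98

0x4a98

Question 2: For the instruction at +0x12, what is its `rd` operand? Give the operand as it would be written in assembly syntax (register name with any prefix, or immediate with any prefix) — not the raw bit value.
[12] de 61 → 0xde61
  op=0xde61>>11=0x1b ⇒ sbi (RI)
  [10:8] rd=6 = %r6
  [7:0] imm=97 = #97

%r6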